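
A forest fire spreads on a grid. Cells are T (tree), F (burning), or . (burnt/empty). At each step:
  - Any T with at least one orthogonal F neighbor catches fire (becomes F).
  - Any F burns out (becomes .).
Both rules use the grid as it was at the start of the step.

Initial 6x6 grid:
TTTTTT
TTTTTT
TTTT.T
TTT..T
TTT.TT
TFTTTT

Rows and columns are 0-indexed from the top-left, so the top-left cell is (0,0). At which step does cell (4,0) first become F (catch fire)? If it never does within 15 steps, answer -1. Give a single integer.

Step 1: cell (4,0)='T' (+3 fires, +1 burnt)
Step 2: cell (4,0)='F' (+4 fires, +3 burnt)
  -> target ignites at step 2
Step 3: cell (4,0)='.' (+4 fires, +4 burnt)
Step 4: cell (4,0)='.' (+5 fires, +4 burnt)
Step 5: cell (4,0)='.' (+5 fires, +5 burnt)
Step 6: cell (4,0)='.' (+4 fires, +5 burnt)
Step 7: cell (4,0)='.' (+3 fires, +4 burnt)
Step 8: cell (4,0)='.' (+2 fires, +3 burnt)
Step 9: cell (4,0)='.' (+1 fires, +2 burnt)
Step 10: cell (4,0)='.' (+0 fires, +1 burnt)
  fire out at step 10

2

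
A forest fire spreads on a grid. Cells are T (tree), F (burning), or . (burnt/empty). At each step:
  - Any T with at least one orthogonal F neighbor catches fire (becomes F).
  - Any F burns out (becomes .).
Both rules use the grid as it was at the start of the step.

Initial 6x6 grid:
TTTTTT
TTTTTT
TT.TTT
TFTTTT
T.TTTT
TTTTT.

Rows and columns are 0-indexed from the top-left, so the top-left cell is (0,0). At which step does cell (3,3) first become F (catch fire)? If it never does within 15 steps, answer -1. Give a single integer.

Step 1: cell (3,3)='T' (+3 fires, +1 burnt)
Step 2: cell (3,3)='F' (+5 fires, +3 burnt)
  -> target ignites at step 2
Step 3: cell (3,3)='.' (+8 fires, +5 burnt)
Step 4: cell (3,3)='.' (+8 fires, +8 burnt)
Step 5: cell (3,3)='.' (+5 fires, +8 burnt)
Step 6: cell (3,3)='.' (+2 fires, +5 burnt)
Step 7: cell (3,3)='.' (+1 fires, +2 burnt)
Step 8: cell (3,3)='.' (+0 fires, +1 burnt)
  fire out at step 8

2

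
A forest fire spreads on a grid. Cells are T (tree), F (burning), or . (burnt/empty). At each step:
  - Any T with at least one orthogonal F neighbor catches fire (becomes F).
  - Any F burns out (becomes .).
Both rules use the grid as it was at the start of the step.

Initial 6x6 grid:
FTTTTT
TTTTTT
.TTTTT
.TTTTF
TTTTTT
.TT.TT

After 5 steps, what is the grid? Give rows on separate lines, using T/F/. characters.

Step 1: 5 trees catch fire, 2 burn out
  .FTTTT
  FTTTTT
  .TTTTF
  .TTTF.
  TTTTTF
  .TT.TT
Step 2: 7 trees catch fire, 5 burn out
  ..FTTT
  .FTTTF
  .TTTF.
  .TTF..
  TTTTF.
  .TT.TF
Step 3: 9 trees catch fire, 7 burn out
  ...FTF
  ..FTF.
  .FTF..
  .TF...
  TTTF..
  .TT.F.
Step 4: 5 trees catch fire, 9 burn out
  ....F.
  ...F..
  ..F...
  .F....
  TTF...
  .TT...
Step 5: 2 trees catch fire, 5 burn out
  ......
  ......
  ......
  ......
  TF....
  .TF...

......
......
......
......
TF....
.TF...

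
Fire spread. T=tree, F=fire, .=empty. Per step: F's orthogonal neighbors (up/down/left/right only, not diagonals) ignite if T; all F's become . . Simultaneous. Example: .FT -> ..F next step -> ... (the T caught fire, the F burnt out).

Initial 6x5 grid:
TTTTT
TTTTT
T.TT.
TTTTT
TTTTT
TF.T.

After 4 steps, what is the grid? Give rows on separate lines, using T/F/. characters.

Step 1: 2 trees catch fire, 1 burn out
  TTTTT
  TTTTT
  T.TT.
  TTTTT
  TFTTT
  F..T.
Step 2: 3 trees catch fire, 2 burn out
  TTTTT
  TTTTT
  T.TT.
  TFTTT
  F.FTT
  ...T.
Step 3: 3 trees catch fire, 3 burn out
  TTTTT
  TTTTT
  T.TT.
  F.FTT
  ...FT
  ...T.
Step 4: 5 trees catch fire, 3 burn out
  TTTTT
  TTTTT
  F.FT.
  ...FT
  ....F
  ...F.

TTTTT
TTTTT
F.FT.
...FT
....F
...F.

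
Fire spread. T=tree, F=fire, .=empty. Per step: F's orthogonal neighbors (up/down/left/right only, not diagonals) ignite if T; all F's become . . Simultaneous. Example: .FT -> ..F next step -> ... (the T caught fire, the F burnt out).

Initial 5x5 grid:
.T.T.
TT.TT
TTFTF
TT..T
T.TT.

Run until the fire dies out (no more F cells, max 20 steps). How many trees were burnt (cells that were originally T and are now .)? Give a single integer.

Step 1: +4 fires, +2 burnt (F count now 4)
Step 2: +4 fires, +4 burnt (F count now 4)
Step 3: +4 fires, +4 burnt (F count now 4)
Step 4: +1 fires, +4 burnt (F count now 1)
Step 5: +0 fires, +1 burnt (F count now 0)
Fire out after step 5
Initially T: 15, now '.': 23
Total burnt (originally-T cells now '.'): 13

Answer: 13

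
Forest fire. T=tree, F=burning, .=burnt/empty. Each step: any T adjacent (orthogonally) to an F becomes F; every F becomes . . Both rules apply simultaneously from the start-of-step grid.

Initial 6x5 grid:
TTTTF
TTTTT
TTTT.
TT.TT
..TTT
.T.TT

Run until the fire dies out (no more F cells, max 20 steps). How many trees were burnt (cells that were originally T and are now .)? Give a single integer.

Answer: 22

Derivation:
Step 1: +2 fires, +1 burnt (F count now 2)
Step 2: +2 fires, +2 burnt (F count now 2)
Step 3: +3 fires, +2 burnt (F count now 3)
Step 4: +4 fires, +3 burnt (F count now 4)
Step 5: +4 fires, +4 burnt (F count now 4)
Step 6: +5 fires, +4 burnt (F count now 5)
Step 7: +2 fires, +5 burnt (F count now 2)
Step 8: +0 fires, +2 burnt (F count now 0)
Fire out after step 8
Initially T: 23, now '.': 29
Total burnt (originally-T cells now '.'): 22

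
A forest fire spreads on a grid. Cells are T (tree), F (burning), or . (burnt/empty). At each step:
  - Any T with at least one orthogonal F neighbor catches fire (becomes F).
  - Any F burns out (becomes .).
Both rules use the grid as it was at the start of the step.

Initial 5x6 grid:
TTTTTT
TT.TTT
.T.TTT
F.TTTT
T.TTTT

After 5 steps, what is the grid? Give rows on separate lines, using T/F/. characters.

Step 1: 1 trees catch fire, 1 burn out
  TTTTTT
  TT.TTT
  .T.TTT
  ..TTTT
  F.TTTT
Step 2: 0 trees catch fire, 1 burn out
  TTTTTT
  TT.TTT
  .T.TTT
  ..TTTT
  ..TTTT
Step 3: 0 trees catch fire, 0 burn out
  TTTTTT
  TT.TTT
  .T.TTT
  ..TTTT
  ..TTTT
Step 4: 0 trees catch fire, 0 burn out
  TTTTTT
  TT.TTT
  .T.TTT
  ..TTTT
  ..TTTT
Step 5: 0 trees catch fire, 0 burn out
  TTTTTT
  TT.TTT
  .T.TTT
  ..TTTT
  ..TTTT

TTTTTT
TT.TTT
.T.TTT
..TTTT
..TTTT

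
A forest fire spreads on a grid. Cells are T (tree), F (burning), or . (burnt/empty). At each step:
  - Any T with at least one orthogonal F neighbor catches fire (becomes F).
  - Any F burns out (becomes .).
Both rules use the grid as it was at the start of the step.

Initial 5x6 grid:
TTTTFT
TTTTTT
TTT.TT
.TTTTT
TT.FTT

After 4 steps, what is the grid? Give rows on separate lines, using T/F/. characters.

Step 1: 5 trees catch fire, 2 burn out
  TTTF.F
  TTTTFT
  TTT.TT
  .TTFTT
  TT..FT
Step 2: 7 trees catch fire, 5 burn out
  TTF...
  TTTF.F
  TTT.FT
  .TF.FT
  TT...F
Step 3: 6 trees catch fire, 7 burn out
  TF....
  TTF...
  TTF..F
  .F...F
  TT....
Step 4: 4 trees catch fire, 6 burn out
  F.....
  TF....
  TF....
  ......
  TF....

F.....
TF....
TF....
......
TF....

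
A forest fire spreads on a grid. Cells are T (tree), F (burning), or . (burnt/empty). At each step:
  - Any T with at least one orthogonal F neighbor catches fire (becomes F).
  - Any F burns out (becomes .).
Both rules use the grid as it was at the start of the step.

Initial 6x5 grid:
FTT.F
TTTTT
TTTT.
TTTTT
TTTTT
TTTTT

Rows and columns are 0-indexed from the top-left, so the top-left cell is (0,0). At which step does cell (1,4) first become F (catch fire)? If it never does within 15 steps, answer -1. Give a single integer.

Step 1: cell (1,4)='F' (+3 fires, +2 burnt)
  -> target ignites at step 1
Step 2: cell (1,4)='.' (+4 fires, +3 burnt)
Step 3: cell (1,4)='.' (+4 fires, +4 burnt)
Step 4: cell (1,4)='.' (+4 fires, +4 burnt)
Step 5: cell (1,4)='.' (+5 fires, +4 burnt)
Step 6: cell (1,4)='.' (+4 fires, +5 burnt)
Step 7: cell (1,4)='.' (+2 fires, +4 burnt)
Step 8: cell (1,4)='.' (+0 fires, +2 burnt)
  fire out at step 8

1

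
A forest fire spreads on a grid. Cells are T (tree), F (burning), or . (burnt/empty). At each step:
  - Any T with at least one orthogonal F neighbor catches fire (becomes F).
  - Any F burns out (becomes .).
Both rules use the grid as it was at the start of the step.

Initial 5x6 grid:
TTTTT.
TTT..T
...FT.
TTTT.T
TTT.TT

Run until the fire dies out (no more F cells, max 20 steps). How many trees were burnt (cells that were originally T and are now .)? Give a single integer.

Step 1: +2 fires, +1 burnt (F count now 2)
Step 2: +1 fires, +2 burnt (F count now 1)
Step 3: +2 fires, +1 burnt (F count now 2)
Step 4: +2 fires, +2 burnt (F count now 2)
Step 5: +1 fires, +2 burnt (F count now 1)
Step 6: +0 fires, +1 burnt (F count now 0)
Fire out after step 6
Initially T: 20, now '.': 18
Total burnt (originally-T cells now '.'): 8

Answer: 8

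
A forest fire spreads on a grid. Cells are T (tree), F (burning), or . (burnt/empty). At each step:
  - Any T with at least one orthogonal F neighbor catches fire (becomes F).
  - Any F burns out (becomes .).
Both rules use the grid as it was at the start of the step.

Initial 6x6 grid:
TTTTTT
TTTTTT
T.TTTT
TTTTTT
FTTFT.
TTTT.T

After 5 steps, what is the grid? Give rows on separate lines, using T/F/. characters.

Step 1: 7 trees catch fire, 2 burn out
  TTTTTT
  TTTTTT
  T.TTTT
  FTTFTT
  .FF.F.
  FTTF.T
Step 2: 7 trees catch fire, 7 burn out
  TTTTTT
  TTTTTT
  F.TFTT
  .FF.FT
  ......
  .FF..T
Step 3: 5 trees catch fire, 7 burn out
  TTTTTT
  FTTFTT
  ..F.FT
  .....F
  ......
  .....T
Step 4: 6 trees catch fire, 5 burn out
  FTTFTT
  .FF.FT
  .....F
  ......
  ......
  .....T
Step 5: 4 trees catch fire, 6 burn out
  .FF.FT
  .....F
  ......
  ......
  ......
  .....T

.FF.FT
.....F
......
......
......
.....T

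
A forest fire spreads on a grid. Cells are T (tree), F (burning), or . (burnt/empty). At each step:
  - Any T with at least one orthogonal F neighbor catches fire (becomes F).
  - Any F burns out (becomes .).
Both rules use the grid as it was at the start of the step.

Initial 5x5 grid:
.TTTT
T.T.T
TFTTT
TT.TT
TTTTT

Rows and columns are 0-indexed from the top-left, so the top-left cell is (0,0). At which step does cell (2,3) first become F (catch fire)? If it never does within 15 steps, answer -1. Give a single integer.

Step 1: cell (2,3)='T' (+3 fires, +1 burnt)
Step 2: cell (2,3)='F' (+5 fires, +3 burnt)
  -> target ignites at step 2
Step 3: cell (2,3)='.' (+5 fires, +5 burnt)
Step 4: cell (2,3)='.' (+5 fires, +5 burnt)
Step 5: cell (2,3)='.' (+2 fires, +5 burnt)
Step 6: cell (2,3)='.' (+0 fires, +2 burnt)
  fire out at step 6

2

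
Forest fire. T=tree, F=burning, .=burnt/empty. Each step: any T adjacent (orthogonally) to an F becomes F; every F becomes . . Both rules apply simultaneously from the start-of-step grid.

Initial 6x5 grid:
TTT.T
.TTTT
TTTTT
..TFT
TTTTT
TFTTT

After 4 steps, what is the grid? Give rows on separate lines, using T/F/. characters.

Step 1: 7 trees catch fire, 2 burn out
  TTT.T
  .TTTT
  TTTFT
  ..F.F
  TFTFT
  F.FTT
Step 2: 7 trees catch fire, 7 burn out
  TTT.T
  .TTFT
  TTF.F
  .....
  F.F.F
  ...FT
Step 3: 4 trees catch fire, 7 burn out
  TTT.T
  .TF.F
  TF...
  .....
  .....
  ....F
Step 4: 4 trees catch fire, 4 burn out
  TTF.F
  .F...
  F....
  .....
  .....
  .....

TTF.F
.F...
F....
.....
.....
.....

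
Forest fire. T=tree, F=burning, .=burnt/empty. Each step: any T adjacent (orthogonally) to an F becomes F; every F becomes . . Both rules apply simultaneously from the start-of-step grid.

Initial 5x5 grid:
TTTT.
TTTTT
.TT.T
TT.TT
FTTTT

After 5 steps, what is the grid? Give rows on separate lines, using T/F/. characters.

Step 1: 2 trees catch fire, 1 burn out
  TTTT.
  TTTTT
  .TT.T
  FT.TT
  .FTTT
Step 2: 2 trees catch fire, 2 burn out
  TTTT.
  TTTTT
  .TT.T
  .F.TT
  ..FTT
Step 3: 2 trees catch fire, 2 burn out
  TTTT.
  TTTTT
  .FT.T
  ...TT
  ...FT
Step 4: 4 trees catch fire, 2 burn out
  TTTT.
  TFTTT
  ..F.T
  ...FT
  ....F
Step 5: 4 trees catch fire, 4 burn out
  TFTT.
  F.FTT
  ....T
  ....F
  .....

TFTT.
F.FTT
....T
....F
.....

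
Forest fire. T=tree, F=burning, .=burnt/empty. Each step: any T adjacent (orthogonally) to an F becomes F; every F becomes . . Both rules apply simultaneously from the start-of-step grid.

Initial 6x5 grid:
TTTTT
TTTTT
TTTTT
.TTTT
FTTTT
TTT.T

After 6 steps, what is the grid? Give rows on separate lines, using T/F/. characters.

Step 1: 2 trees catch fire, 1 burn out
  TTTTT
  TTTTT
  TTTTT
  .TTTT
  .FTTT
  FTT.T
Step 2: 3 trees catch fire, 2 burn out
  TTTTT
  TTTTT
  TTTTT
  .FTTT
  ..FTT
  .FT.T
Step 3: 4 trees catch fire, 3 burn out
  TTTTT
  TTTTT
  TFTTT
  ..FTT
  ...FT
  ..F.T
Step 4: 5 trees catch fire, 4 burn out
  TTTTT
  TFTTT
  F.FTT
  ...FT
  ....F
  ....T
Step 5: 6 trees catch fire, 5 burn out
  TFTTT
  F.FTT
  ...FT
  ....F
  .....
  ....F
Step 6: 4 trees catch fire, 6 burn out
  F.FTT
  ...FT
  ....F
  .....
  .....
  .....

F.FTT
...FT
....F
.....
.....
.....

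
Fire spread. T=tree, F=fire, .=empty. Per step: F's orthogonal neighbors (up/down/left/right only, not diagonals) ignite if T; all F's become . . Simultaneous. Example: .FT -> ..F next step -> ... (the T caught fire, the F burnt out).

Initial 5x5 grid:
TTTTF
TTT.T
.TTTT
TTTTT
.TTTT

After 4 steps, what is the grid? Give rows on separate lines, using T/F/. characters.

Step 1: 2 trees catch fire, 1 burn out
  TTTF.
  TTT.F
  .TTTT
  TTTTT
  .TTTT
Step 2: 2 trees catch fire, 2 burn out
  TTF..
  TTT..
  .TTTF
  TTTTT
  .TTTT
Step 3: 4 trees catch fire, 2 burn out
  TF...
  TTF..
  .TTF.
  TTTTF
  .TTTT
Step 4: 5 trees catch fire, 4 burn out
  F....
  TF...
  .TF..
  TTTF.
  .TTTF

F....
TF...
.TF..
TTTF.
.TTTF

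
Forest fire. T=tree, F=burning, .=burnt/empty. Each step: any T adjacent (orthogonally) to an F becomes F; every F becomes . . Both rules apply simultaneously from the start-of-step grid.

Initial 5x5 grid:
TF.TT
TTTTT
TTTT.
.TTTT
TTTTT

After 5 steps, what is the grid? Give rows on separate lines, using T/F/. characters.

Step 1: 2 trees catch fire, 1 burn out
  F..TT
  TFTTT
  TTTT.
  .TTTT
  TTTTT
Step 2: 3 trees catch fire, 2 burn out
  ...TT
  F.FTT
  TFTT.
  .TTTT
  TTTTT
Step 3: 4 trees catch fire, 3 burn out
  ...TT
  ...FT
  F.FT.
  .FTTT
  TTTTT
Step 4: 5 trees catch fire, 4 burn out
  ...FT
  ....F
  ...F.
  ..FTT
  TFTTT
Step 5: 4 trees catch fire, 5 burn out
  ....F
  .....
  .....
  ...FT
  F.FTT

....F
.....
.....
...FT
F.FTT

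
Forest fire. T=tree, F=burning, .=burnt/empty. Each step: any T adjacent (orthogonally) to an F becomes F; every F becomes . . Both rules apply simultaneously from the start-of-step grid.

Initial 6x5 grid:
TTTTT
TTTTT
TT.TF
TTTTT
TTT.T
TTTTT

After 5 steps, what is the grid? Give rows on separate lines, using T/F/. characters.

Step 1: 3 trees catch fire, 1 burn out
  TTTTT
  TTTTF
  TT.F.
  TTTTF
  TTT.T
  TTTTT
Step 2: 4 trees catch fire, 3 burn out
  TTTTF
  TTTF.
  TT...
  TTTF.
  TTT.F
  TTTTT
Step 3: 4 trees catch fire, 4 burn out
  TTTF.
  TTF..
  TT...
  TTF..
  TTT..
  TTTTF
Step 4: 5 trees catch fire, 4 burn out
  TTF..
  TF...
  TT...
  TF...
  TTF..
  TTTF.
Step 5: 6 trees catch fire, 5 burn out
  TF...
  F....
  TF...
  F....
  TF...
  TTF..

TF...
F....
TF...
F....
TF...
TTF..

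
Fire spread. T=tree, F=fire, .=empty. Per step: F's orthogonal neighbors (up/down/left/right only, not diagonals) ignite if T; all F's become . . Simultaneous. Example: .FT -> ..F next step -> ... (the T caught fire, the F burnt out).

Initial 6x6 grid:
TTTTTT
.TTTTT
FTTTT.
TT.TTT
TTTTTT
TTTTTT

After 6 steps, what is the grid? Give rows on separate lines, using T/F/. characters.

Step 1: 2 trees catch fire, 1 burn out
  TTTTTT
  .TTTTT
  .FTTT.
  FT.TTT
  TTTTTT
  TTTTTT
Step 2: 4 trees catch fire, 2 burn out
  TTTTTT
  .FTTTT
  ..FTT.
  .F.TTT
  FTTTTT
  TTTTTT
Step 3: 5 trees catch fire, 4 burn out
  TFTTTT
  ..FTTT
  ...FT.
  ...TTT
  .FTTTT
  FTTTTT
Step 4: 7 trees catch fire, 5 burn out
  F.FTTT
  ...FTT
  ....F.
  ...FTT
  ..FTTT
  .FTTTT
Step 5: 5 trees catch fire, 7 burn out
  ...FTT
  ....FT
  ......
  ....FT
  ...FTT
  ..FTTT
Step 6: 5 trees catch fire, 5 burn out
  ....FT
  .....F
  ......
  .....F
  ....FT
  ...FTT

....FT
.....F
......
.....F
....FT
...FTT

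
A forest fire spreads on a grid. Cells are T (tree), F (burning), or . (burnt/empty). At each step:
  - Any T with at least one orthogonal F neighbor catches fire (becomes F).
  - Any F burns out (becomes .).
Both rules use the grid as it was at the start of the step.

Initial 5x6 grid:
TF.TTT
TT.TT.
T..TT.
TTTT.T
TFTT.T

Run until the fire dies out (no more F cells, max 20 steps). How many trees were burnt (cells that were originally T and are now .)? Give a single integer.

Answer: 18

Derivation:
Step 1: +5 fires, +2 burnt (F count now 5)
Step 2: +4 fires, +5 burnt (F count now 4)
Step 3: +2 fires, +4 burnt (F count now 2)
Step 4: +1 fires, +2 burnt (F count now 1)
Step 5: +2 fires, +1 burnt (F count now 2)
Step 6: +2 fires, +2 burnt (F count now 2)
Step 7: +1 fires, +2 burnt (F count now 1)
Step 8: +1 fires, +1 burnt (F count now 1)
Step 9: +0 fires, +1 burnt (F count now 0)
Fire out after step 9
Initially T: 20, now '.': 28
Total burnt (originally-T cells now '.'): 18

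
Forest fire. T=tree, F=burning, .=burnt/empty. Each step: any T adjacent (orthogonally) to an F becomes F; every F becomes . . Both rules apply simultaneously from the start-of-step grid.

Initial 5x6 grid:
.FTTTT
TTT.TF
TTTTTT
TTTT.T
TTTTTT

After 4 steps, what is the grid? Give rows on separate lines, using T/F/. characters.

Step 1: 5 trees catch fire, 2 burn out
  ..FTTF
  TFT.F.
  TTTTTF
  TTTT.T
  TTTTTT
Step 2: 7 trees catch fire, 5 burn out
  ...FF.
  F.F...
  TFTTF.
  TTTT.F
  TTTTTT
Step 3: 5 trees catch fire, 7 burn out
  ......
  ......
  F.FF..
  TFTT..
  TTTTTF
Step 4: 5 trees catch fire, 5 burn out
  ......
  ......
  ......
  F.FF..
  TFTTF.

......
......
......
F.FF..
TFTTF.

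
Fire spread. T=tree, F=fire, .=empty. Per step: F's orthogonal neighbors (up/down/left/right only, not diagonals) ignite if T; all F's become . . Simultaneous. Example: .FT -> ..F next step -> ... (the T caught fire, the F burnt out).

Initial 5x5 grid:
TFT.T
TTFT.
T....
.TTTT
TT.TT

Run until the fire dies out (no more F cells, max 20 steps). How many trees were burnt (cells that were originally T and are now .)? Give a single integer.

Answer: 6

Derivation:
Step 1: +4 fires, +2 burnt (F count now 4)
Step 2: +1 fires, +4 burnt (F count now 1)
Step 3: +1 fires, +1 burnt (F count now 1)
Step 4: +0 fires, +1 burnt (F count now 0)
Fire out after step 4
Initially T: 15, now '.': 16
Total burnt (originally-T cells now '.'): 6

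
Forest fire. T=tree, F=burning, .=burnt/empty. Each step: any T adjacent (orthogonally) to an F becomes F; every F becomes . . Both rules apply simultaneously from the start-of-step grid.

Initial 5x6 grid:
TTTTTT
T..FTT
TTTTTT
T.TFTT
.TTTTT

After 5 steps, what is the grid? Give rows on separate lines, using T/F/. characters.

Step 1: 6 trees catch fire, 2 burn out
  TTTFTT
  T...FT
  TTTFTT
  T.F.FT
  .TTFTT
Step 2: 8 trees catch fire, 6 burn out
  TTF.FT
  T....F
  TTF.FT
  T....F
  .TF.FT
Step 3: 6 trees catch fire, 8 burn out
  TF...F
  T.....
  TF...F
  T.....
  .F...F
Step 4: 2 trees catch fire, 6 burn out
  F.....
  T.....
  F.....
  T.....
  ......
Step 5: 2 trees catch fire, 2 burn out
  ......
  F.....
  ......
  F.....
  ......

......
F.....
......
F.....
......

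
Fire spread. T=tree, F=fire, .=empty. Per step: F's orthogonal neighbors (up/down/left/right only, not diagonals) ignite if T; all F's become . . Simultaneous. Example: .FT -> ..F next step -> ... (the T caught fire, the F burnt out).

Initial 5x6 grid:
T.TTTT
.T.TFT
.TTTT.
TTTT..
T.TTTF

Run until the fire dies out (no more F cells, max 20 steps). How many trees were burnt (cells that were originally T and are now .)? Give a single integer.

Step 1: +5 fires, +2 burnt (F count now 5)
Step 2: +4 fires, +5 burnt (F count now 4)
Step 3: +4 fires, +4 burnt (F count now 4)
Step 4: +2 fires, +4 burnt (F count now 2)
Step 5: +2 fires, +2 burnt (F count now 2)
Step 6: +1 fires, +2 burnt (F count now 1)
Step 7: +1 fires, +1 burnt (F count now 1)
Step 8: +0 fires, +1 burnt (F count now 0)
Fire out after step 8
Initially T: 20, now '.': 29
Total burnt (originally-T cells now '.'): 19

Answer: 19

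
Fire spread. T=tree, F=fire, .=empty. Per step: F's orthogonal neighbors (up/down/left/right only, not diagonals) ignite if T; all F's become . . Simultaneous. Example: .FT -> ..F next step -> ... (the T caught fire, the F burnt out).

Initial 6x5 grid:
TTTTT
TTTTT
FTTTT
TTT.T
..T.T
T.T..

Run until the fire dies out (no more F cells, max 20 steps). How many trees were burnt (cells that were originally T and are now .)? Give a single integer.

Step 1: +3 fires, +1 burnt (F count now 3)
Step 2: +4 fires, +3 burnt (F count now 4)
Step 3: +4 fires, +4 burnt (F count now 4)
Step 4: +4 fires, +4 burnt (F count now 4)
Step 5: +4 fires, +4 burnt (F count now 4)
Step 6: +2 fires, +4 burnt (F count now 2)
Step 7: +0 fires, +2 burnt (F count now 0)
Fire out after step 7
Initially T: 22, now '.': 29
Total burnt (originally-T cells now '.'): 21

Answer: 21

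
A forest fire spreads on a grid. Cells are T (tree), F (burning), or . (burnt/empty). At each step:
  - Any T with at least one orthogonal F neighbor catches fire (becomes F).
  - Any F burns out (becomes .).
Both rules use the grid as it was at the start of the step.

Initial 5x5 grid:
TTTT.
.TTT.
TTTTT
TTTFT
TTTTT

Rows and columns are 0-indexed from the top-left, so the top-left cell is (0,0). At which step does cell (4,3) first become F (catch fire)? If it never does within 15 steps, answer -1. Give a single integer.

Step 1: cell (4,3)='F' (+4 fires, +1 burnt)
  -> target ignites at step 1
Step 2: cell (4,3)='.' (+6 fires, +4 burnt)
Step 3: cell (4,3)='.' (+5 fires, +6 burnt)
Step 4: cell (4,3)='.' (+4 fires, +5 burnt)
Step 5: cell (4,3)='.' (+1 fires, +4 burnt)
Step 6: cell (4,3)='.' (+1 fires, +1 burnt)
Step 7: cell (4,3)='.' (+0 fires, +1 burnt)
  fire out at step 7

1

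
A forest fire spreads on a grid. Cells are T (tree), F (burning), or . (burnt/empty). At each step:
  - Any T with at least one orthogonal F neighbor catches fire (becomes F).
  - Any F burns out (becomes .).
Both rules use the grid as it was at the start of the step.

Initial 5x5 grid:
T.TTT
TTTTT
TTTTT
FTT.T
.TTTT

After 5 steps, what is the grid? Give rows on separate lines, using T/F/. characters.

Step 1: 2 trees catch fire, 1 burn out
  T.TTT
  TTTTT
  FTTTT
  .FT.T
  .TTTT
Step 2: 4 trees catch fire, 2 burn out
  T.TTT
  FTTTT
  .FTTT
  ..F.T
  .FTTT
Step 3: 4 trees catch fire, 4 burn out
  F.TTT
  .FTTT
  ..FTT
  ....T
  ..FTT
Step 4: 3 trees catch fire, 4 burn out
  ..TTT
  ..FTT
  ...FT
  ....T
  ...FT
Step 5: 4 trees catch fire, 3 burn out
  ..FTT
  ...FT
  ....F
  ....T
  ....F

..FTT
...FT
....F
....T
....F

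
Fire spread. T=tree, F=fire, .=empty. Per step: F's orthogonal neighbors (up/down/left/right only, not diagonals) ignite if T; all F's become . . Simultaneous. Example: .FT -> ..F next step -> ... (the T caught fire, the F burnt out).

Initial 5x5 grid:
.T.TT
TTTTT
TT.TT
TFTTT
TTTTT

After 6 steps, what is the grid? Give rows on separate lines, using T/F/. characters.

Step 1: 4 trees catch fire, 1 burn out
  .T.TT
  TTTTT
  TF.TT
  F.FTT
  TFTTT
Step 2: 5 trees catch fire, 4 burn out
  .T.TT
  TFTTT
  F..TT
  ...FT
  F.FTT
Step 3: 6 trees catch fire, 5 burn out
  .F.TT
  F.FTT
  ...FT
  ....F
  ...FT
Step 4: 3 trees catch fire, 6 burn out
  ...TT
  ...FT
  ....F
  .....
  ....F
Step 5: 2 trees catch fire, 3 burn out
  ...FT
  ....F
  .....
  .....
  .....
Step 6: 1 trees catch fire, 2 burn out
  ....F
  .....
  .....
  .....
  .....

....F
.....
.....
.....
.....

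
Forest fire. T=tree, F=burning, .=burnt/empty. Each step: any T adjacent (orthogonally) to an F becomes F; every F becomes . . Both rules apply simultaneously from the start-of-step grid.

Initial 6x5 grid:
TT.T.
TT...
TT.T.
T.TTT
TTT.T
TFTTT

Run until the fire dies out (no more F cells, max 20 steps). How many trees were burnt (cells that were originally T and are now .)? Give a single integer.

Step 1: +3 fires, +1 burnt (F count now 3)
Step 2: +3 fires, +3 burnt (F count now 3)
Step 3: +3 fires, +3 burnt (F count now 3)
Step 4: +3 fires, +3 burnt (F count now 3)
Step 5: +4 fires, +3 burnt (F count now 4)
Step 6: +2 fires, +4 burnt (F count now 2)
Step 7: +1 fires, +2 burnt (F count now 1)
Step 8: +0 fires, +1 burnt (F count now 0)
Fire out after step 8
Initially T: 20, now '.': 29
Total burnt (originally-T cells now '.'): 19

Answer: 19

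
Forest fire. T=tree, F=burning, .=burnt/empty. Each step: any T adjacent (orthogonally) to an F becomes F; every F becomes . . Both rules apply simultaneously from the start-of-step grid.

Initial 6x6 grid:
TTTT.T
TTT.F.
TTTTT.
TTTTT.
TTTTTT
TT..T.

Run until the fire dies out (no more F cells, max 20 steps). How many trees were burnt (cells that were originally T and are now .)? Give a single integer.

Answer: 26

Derivation:
Step 1: +1 fires, +1 burnt (F count now 1)
Step 2: +2 fires, +1 burnt (F count now 2)
Step 3: +3 fires, +2 burnt (F count now 3)
Step 4: +6 fires, +3 burnt (F count now 6)
Step 5: +5 fires, +6 burnt (F count now 5)
Step 6: +5 fires, +5 burnt (F count now 5)
Step 7: +3 fires, +5 burnt (F count now 3)
Step 8: +1 fires, +3 burnt (F count now 1)
Step 9: +0 fires, +1 burnt (F count now 0)
Fire out after step 9
Initially T: 27, now '.': 35
Total burnt (originally-T cells now '.'): 26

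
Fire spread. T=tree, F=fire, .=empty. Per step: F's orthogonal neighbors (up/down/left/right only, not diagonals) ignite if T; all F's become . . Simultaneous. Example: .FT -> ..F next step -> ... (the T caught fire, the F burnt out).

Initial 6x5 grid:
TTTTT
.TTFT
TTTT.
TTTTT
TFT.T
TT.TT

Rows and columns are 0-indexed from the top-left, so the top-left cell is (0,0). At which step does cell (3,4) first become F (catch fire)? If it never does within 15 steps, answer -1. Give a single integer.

Step 1: cell (3,4)='T' (+8 fires, +2 burnt)
Step 2: cell (3,4)='T' (+9 fires, +8 burnt)
Step 3: cell (3,4)='F' (+3 fires, +9 burnt)
  -> target ignites at step 3
Step 4: cell (3,4)='.' (+2 fires, +3 burnt)
Step 5: cell (3,4)='.' (+1 fires, +2 burnt)
Step 6: cell (3,4)='.' (+1 fires, +1 burnt)
Step 7: cell (3,4)='.' (+0 fires, +1 burnt)
  fire out at step 7

3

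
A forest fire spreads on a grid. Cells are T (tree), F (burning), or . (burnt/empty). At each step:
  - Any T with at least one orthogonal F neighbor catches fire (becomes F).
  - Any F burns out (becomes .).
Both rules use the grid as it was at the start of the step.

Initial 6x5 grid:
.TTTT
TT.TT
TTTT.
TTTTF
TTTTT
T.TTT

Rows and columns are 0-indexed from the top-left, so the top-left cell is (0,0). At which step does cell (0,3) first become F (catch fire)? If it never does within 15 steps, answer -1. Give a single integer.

Step 1: cell (0,3)='T' (+2 fires, +1 burnt)
Step 2: cell (0,3)='T' (+4 fires, +2 burnt)
Step 3: cell (0,3)='T' (+5 fires, +4 burnt)
Step 4: cell (0,3)='F' (+6 fires, +5 burnt)
  -> target ignites at step 4
Step 5: cell (0,3)='.' (+5 fires, +6 burnt)
Step 6: cell (0,3)='.' (+3 fires, +5 burnt)
Step 7: cell (0,3)='.' (+0 fires, +3 burnt)
  fire out at step 7

4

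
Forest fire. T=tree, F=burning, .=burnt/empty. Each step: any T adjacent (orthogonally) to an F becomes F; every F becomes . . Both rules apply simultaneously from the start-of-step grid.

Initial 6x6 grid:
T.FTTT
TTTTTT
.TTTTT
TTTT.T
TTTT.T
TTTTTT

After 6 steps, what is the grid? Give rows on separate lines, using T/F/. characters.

Step 1: 2 trees catch fire, 1 burn out
  T..FTT
  TTFTTT
  .TTTTT
  TTTT.T
  TTTT.T
  TTTTTT
Step 2: 4 trees catch fire, 2 burn out
  T...FT
  TF.FTT
  .TFTTT
  TTTT.T
  TTTT.T
  TTTTTT
Step 3: 6 trees catch fire, 4 burn out
  T....F
  F...FT
  .F.FTT
  TTFT.T
  TTTT.T
  TTTTTT
Step 4: 6 trees catch fire, 6 burn out
  F.....
  .....F
  ....FT
  TF.F.T
  TTFT.T
  TTTTTT
Step 5: 5 trees catch fire, 6 burn out
  ......
  ......
  .....F
  F....T
  TF.F.T
  TTFTTT
Step 6: 4 trees catch fire, 5 burn out
  ......
  ......
  ......
  .....F
  F....T
  TF.FTT

......
......
......
.....F
F....T
TF.FTT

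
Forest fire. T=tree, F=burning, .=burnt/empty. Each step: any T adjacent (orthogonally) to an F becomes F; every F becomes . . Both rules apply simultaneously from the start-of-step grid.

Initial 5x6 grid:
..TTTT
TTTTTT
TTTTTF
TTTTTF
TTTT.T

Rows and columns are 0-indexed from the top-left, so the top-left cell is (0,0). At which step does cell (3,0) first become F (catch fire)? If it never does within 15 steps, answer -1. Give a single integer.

Step 1: cell (3,0)='T' (+4 fires, +2 burnt)
Step 2: cell (3,0)='T' (+4 fires, +4 burnt)
Step 3: cell (3,0)='T' (+5 fires, +4 burnt)
Step 4: cell (3,0)='T' (+5 fires, +5 burnt)
Step 5: cell (3,0)='F' (+5 fires, +5 burnt)
  -> target ignites at step 5
Step 6: cell (3,0)='.' (+2 fires, +5 burnt)
Step 7: cell (3,0)='.' (+0 fires, +2 burnt)
  fire out at step 7

5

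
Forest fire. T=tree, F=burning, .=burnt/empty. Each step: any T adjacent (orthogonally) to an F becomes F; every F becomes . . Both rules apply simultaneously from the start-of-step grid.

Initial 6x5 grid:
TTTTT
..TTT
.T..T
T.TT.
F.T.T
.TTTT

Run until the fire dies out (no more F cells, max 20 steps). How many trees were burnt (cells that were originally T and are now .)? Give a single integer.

Answer: 1

Derivation:
Step 1: +1 fires, +1 burnt (F count now 1)
Step 2: +0 fires, +1 burnt (F count now 0)
Fire out after step 2
Initially T: 19, now '.': 12
Total burnt (originally-T cells now '.'): 1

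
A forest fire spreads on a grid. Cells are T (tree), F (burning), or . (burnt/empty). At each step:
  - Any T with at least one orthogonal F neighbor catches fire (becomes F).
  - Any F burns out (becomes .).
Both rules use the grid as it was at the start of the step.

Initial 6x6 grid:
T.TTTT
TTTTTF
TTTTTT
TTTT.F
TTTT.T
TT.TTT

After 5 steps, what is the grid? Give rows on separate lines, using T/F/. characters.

Step 1: 4 trees catch fire, 2 burn out
  T.TTTF
  TTTTF.
  TTTTTF
  TTTT..
  TTTT.F
  TT.TTT
Step 2: 4 trees catch fire, 4 burn out
  T.TTF.
  TTTF..
  TTTTF.
  TTTT..
  TTTT..
  TT.TTF
Step 3: 4 trees catch fire, 4 burn out
  T.TF..
  TTF...
  TTTF..
  TTTT..
  TTTT..
  TT.TF.
Step 4: 5 trees catch fire, 4 burn out
  T.F...
  TF....
  TTF...
  TTTF..
  TTTT..
  TT.F..
Step 5: 4 trees catch fire, 5 burn out
  T.....
  F.....
  TF....
  TTF...
  TTTF..
  TT....

T.....
F.....
TF....
TTF...
TTTF..
TT....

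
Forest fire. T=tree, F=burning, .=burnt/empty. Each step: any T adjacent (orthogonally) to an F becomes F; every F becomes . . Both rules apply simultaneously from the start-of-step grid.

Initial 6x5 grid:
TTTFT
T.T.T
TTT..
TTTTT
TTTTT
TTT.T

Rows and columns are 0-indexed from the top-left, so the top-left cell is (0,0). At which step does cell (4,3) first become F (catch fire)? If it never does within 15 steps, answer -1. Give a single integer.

Step 1: cell (4,3)='T' (+2 fires, +1 burnt)
Step 2: cell (4,3)='T' (+3 fires, +2 burnt)
Step 3: cell (4,3)='T' (+2 fires, +3 burnt)
Step 4: cell (4,3)='T' (+3 fires, +2 burnt)
Step 5: cell (4,3)='T' (+4 fires, +3 burnt)
Step 6: cell (4,3)='F' (+5 fires, +4 burnt)
  -> target ignites at step 6
Step 7: cell (4,3)='.' (+3 fires, +5 burnt)
Step 8: cell (4,3)='.' (+2 fires, +3 burnt)
Step 9: cell (4,3)='.' (+0 fires, +2 burnt)
  fire out at step 9

6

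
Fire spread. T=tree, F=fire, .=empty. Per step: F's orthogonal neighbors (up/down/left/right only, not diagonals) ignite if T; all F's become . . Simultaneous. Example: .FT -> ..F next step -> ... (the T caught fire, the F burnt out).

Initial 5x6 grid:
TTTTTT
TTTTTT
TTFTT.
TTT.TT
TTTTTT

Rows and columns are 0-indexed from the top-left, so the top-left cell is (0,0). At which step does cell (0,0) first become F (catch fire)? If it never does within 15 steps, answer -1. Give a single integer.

Step 1: cell (0,0)='T' (+4 fires, +1 burnt)
Step 2: cell (0,0)='T' (+7 fires, +4 burnt)
Step 3: cell (0,0)='T' (+8 fires, +7 burnt)
Step 4: cell (0,0)='F' (+6 fires, +8 burnt)
  -> target ignites at step 4
Step 5: cell (0,0)='.' (+2 fires, +6 burnt)
Step 6: cell (0,0)='.' (+0 fires, +2 burnt)
  fire out at step 6

4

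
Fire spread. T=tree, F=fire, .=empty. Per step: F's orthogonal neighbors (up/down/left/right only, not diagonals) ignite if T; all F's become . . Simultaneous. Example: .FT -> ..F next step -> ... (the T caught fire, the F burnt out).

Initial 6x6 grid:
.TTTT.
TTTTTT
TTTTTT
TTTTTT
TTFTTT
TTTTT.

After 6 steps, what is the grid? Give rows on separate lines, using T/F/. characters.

Step 1: 4 trees catch fire, 1 burn out
  .TTTT.
  TTTTTT
  TTTTTT
  TTFTTT
  TF.FTT
  TTFTT.
Step 2: 7 trees catch fire, 4 burn out
  .TTTT.
  TTTTTT
  TTFTTT
  TF.FTT
  F...FT
  TF.FT.
Step 3: 8 trees catch fire, 7 burn out
  .TTTT.
  TTFTTT
  TF.FTT
  F...FT
  .....F
  F...F.
Step 4: 6 trees catch fire, 8 burn out
  .TFTT.
  TF.FTT
  F...FT
  .....F
  ......
  ......
Step 5: 5 trees catch fire, 6 burn out
  .F.FT.
  F...FT
  .....F
  ......
  ......
  ......
Step 6: 2 trees catch fire, 5 burn out
  ....F.
  .....F
  ......
  ......
  ......
  ......

....F.
.....F
......
......
......
......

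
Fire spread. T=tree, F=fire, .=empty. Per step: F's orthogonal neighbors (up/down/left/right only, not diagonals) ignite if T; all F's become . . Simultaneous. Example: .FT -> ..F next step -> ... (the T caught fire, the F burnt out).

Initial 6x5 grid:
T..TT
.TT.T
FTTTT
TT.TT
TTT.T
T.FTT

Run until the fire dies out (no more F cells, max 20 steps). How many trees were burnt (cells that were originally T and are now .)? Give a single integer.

Step 1: +4 fires, +2 burnt (F count now 4)
Step 2: +6 fires, +4 burnt (F count now 6)
Step 3: +4 fires, +6 burnt (F count now 4)
Step 4: +3 fires, +4 burnt (F count now 3)
Step 5: +1 fires, +3 burnt (F count now 1)
Step 6: +1 fires, +1 burnt (F count now 1)
Step 7: +1 fires, +1 burnt (F count now 1)
Step 8: +0 fires, +1 burnt (F count now 0)
Fire out after step 8
Initially T: 21, now '.': 29
Total burnt (originally-T cells now '.'): 20

Answer: 20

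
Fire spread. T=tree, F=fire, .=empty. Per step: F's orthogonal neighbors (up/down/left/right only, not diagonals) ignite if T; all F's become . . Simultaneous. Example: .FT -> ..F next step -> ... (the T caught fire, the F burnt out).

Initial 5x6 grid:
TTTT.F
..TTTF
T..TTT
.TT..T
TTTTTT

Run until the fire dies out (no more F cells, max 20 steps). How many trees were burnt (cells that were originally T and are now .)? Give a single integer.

Answer: 19

Derivation:
Step 1: +2 fires, +2 burnt (F count now 2)
Step 2: +3 fires, +2 burnt (F count now 3)
Step 3: +4 fires, +3 burnt (F count now 4)
Step 4: +2 fires, +4 burnt (F count now 2)
Step 5: +2 fires, +2 burnt (F count now 2)
Step 6: +2 fires, +2 burnt (F count now 2)
Step 7: +2 fires, +2 burnt (F count now 2)
Step 8: +2 fires, +2 burnt (F count now 2)
Step 9: +0 fires, +2 burnt (F count now 0)
Fire out after step 9
Initially T: 20, now '.': 29
Total burnt (originally-T cells now '.'): 19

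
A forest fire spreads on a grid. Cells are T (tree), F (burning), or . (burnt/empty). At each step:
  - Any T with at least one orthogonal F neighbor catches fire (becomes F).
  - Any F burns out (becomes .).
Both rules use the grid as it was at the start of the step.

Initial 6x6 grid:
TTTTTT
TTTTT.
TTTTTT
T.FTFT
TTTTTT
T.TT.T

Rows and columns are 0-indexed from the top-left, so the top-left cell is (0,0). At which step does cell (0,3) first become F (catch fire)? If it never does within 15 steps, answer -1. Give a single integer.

Step 1: cell (0,3)='T' (+6 fires, +2 burnt)
Step 2: cell (0,3)='T' (+9 fires, +6 burnt)
Step 3: cell (0,3)='T' (+8 fires, +9 burnt)
Step 4: cell (0,3)='F' (+6 fires, +8 burnt)
  -> target ignites at step 4
Step 5: cell (0,3)='.' (+1 fires, +6 burnt)
Step 6: cell (0,3)='.' (+0 fires, +1 burnt)
  fire out at step 6

4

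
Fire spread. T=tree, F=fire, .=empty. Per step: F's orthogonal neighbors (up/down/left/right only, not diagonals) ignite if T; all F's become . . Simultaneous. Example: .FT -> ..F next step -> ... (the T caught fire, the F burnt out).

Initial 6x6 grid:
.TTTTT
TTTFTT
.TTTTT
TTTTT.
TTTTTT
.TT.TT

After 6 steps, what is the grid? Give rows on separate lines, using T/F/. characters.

Step 1: 4 trees catch fire, 1 burn out
  .TTFTT
  TTF.FT
  .TTFTT
  TTTTT.
  TTTTTT
  .TT.TT
Step 2: 7 trees catch fire, 4 burn out
  .TF.FT
  TF...F
  .TF.FT
  TTTFT.
  TTTTTT
  .TT.TT
Step 3: 8 trees catch fire, 7 burn out
  .F...F
  F.....
  .F...F
  TTF.F.
  TTTFTT
  .TT.TT
Step 4: 3 trees catch fire, 8 burn out
  ......
  ......
  ......
  TF....
  TTF.FT
  .TT.TT
Step 5: 5 trees catch fire, 3 burn out
  ......
  ......
  ......
  F.....
  TF...F
  .TF.FT
Step 6: 3 trees catch fire, 5 burn out
  ......
  ......
  ......
  ......
  F.....
  .F...F

......
......
......
......
F.....
.F...F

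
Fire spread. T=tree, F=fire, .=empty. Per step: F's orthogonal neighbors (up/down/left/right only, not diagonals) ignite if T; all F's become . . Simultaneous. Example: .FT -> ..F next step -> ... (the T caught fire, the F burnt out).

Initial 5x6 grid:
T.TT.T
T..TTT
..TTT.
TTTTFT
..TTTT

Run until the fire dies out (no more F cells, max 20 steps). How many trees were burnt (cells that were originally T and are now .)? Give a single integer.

Answer: 18

Derivation:
Step 1: +4 fires, +1 burnt (F count now 4)
Step 2: +5 fires, +4 burnt (F count now 5)
Step 3: +5 fires, +5 burnt (F count now 5)
Step 4: +3 fires, +5 burnt (F count now 3)
Step 5: +1 fires, +3 burnt (F count now 1)
Step 6: +0 fires, +1 burnt (F count now 0)
Fire out after step 6
Initially T: 20, now '.': 28
Total burnt (originally-T cells now '.'): 18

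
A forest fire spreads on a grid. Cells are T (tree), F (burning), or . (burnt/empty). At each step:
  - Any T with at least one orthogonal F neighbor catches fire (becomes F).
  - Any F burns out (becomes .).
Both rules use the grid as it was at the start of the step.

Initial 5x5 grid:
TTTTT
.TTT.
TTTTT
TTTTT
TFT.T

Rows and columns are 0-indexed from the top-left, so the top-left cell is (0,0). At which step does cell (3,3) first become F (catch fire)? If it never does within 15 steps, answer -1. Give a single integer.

Step 1: cell (3,3)='T' (+3 fires, +1 burnt)
Step 2: cell (3,3)='T' (+3 fires, +3 burnt)
Step 3: cell (3,3)='F' (+4 fires, +3 burnt)
  -> target ignites at step 3
Step 4: cell (3,3)='.' (+4 fires, +4 burnt)
Step 5: cell (3,3)='.' (+5 fires, +4 burnt)
Step 6: cell (3,3)='.' (+1 fires, +5 burnt)
Step 7: cell (3,3)='.' (+1 fires, +1 burnt)
Step 8: cell (3,3)='.' (+0 fires, +1 burnt)
  fire out at step 8

3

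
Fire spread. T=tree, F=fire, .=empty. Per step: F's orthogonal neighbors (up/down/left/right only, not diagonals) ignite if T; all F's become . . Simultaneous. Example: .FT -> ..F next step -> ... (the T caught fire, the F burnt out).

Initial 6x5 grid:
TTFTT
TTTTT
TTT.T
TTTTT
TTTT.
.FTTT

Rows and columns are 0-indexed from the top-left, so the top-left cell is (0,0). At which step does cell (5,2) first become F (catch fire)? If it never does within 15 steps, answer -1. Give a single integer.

Step 1: cell (5,2)='F' (+5 fires, +2 burnt)
  -> target ignites at step 1
Step 2: cell (5,2)='.' (+9 fires, +5 burnt)
Step 3: cell (5,2)='.' (+7 fires, +9 burnt)
Step 4: cell (5,2)='.' (+3 fires, +7 burnt)
Step 5: cell (5,2)='.' (+1 fires, +3 burnt)
Step 6: cell (5,2)='.' (+0 fires, +1 burnt)
  fire out at step 6

1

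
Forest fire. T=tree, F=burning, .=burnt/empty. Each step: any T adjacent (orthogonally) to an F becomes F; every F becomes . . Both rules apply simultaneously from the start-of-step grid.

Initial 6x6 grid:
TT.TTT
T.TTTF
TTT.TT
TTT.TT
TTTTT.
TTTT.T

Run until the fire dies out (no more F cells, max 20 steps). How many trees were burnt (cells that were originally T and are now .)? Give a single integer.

Step 1: +3 fires, +1 burnt (F count now 3)
Step 2: +4 fires, +3 burnt (F count now 4)
Step 3: +3 fires, +4 burnt (F count now 3)
Step 4: +2 fires, +3 burnt (F count now 2)
Step 5: +3 fires, +2 burnt (F count now 3)
Step 6: +4 fires, +3 burnt (F count now 4)
Step 7: +4 fires, +4 burnt (F count now 4)
Step 8: +3 fires, +4 burnt (F count now 3)
Step 9: +2 fires, +3 burnt (F count now 2)
Step 10: +0 fires, +2 burnt (F count now 0)
Fire out after step 10
Initially T: 29, now '.': 35
Total burnt (originally-T cells now '.'): 28

Answer: 28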